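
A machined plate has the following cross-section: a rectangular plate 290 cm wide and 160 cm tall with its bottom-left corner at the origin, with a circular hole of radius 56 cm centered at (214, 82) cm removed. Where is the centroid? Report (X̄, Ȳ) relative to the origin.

Part | A | x̄ᵢ | ȳᵢ | A·x̄ᵢ | A·ȳᵢ
plate | 46400.00 | 145.00 | 80.00 | 6728000.00 | 3712000.00
hole | -9852.03 | 214.00 | 82.00 | -2108335.40 | -807866.83
Σ | 36547.97 |  |  | 4619664.60 | 2904133.17
X̄ = 4619664.60 / 36547.97 = 126.40 cm
Ȳ = 2904133.17 / 36547.97 = 79.46 cm

X̄ = 126.40 cm, Ȳ = 79.46 cm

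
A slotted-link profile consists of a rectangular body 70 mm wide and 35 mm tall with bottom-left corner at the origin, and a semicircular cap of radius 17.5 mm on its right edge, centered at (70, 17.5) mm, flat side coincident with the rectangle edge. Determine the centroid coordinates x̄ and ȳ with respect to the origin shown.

x̄ = 41.96 mm, ȳ = 17.50 mm

Part | A | x̄ᵢ | ȳᵢ | A·x̄ᵢ | A·ȳᵢ
rectangular body | 2450.00 | 35.00 | 17.50 | 85750.00 | 42875.00
semicircular end | 481.06 | 77.43 | 17.50 | 37246.86 | 8418.49
Σ | 2931.06 |  |  | 122996.86 | 51293.49
x̄ = 122996.86 / 2931.06 = 41.96 mm
ȳ = 51293.49 / 2931.06 = 17.50 mm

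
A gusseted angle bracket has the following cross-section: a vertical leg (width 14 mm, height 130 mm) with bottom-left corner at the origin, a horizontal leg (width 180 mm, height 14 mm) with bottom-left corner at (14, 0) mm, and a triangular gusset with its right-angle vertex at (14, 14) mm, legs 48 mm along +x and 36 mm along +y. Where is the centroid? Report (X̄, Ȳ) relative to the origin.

X̄ = 57.79 mm, Ȳ = 30.44 mm

vertical leg: A = 14 × 130 = 1820.00, centroid at (7.00, 65.00).
horizontal leg: A = 180 × 14 = 2520.00, centroid at (104.00, 7.00).
gusset: A = ½·48·36 = 864.00, centroid at (30.00, 26.00).
ΣA = 5204.00 mm², ΣAX̄ = 300740.00 mm³, ΣAȲ = 158404.00 mm³.
X̄ = 300740.00/5204.00 = 57.79 mm; Ȳ = 158404.00/5204.00 = 30.44 mm.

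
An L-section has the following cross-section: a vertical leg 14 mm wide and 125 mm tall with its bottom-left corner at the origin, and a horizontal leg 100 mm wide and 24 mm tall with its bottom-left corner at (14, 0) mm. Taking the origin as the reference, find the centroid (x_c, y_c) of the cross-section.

vertical leg: A = 14 × 125 = 1750.00, centroid at (7.00, 62.50).
horizontal leg: A = 100 × 24 = 2400.00, centroid at (64.00, 12.00).
ΣA = 4150.00 mm², ΣAx_c = 165850.00 mm³, ΣAy_c = 138175.00 mm³.
x_c = 165850.00/4150.00 = 39.96 mm; y_c = 138175.00/4150.00 = 33.30 mm.

x_c = 39.96 mm, y_c = 33.30 mm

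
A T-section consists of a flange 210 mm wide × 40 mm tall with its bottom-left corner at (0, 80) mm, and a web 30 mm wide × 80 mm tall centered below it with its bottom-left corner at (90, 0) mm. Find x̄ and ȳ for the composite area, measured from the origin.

x̄ = 105.00 mm, ȳ = 86.67 mm

web: A = 30 × 80 = 2400.00, centroid at (105.00, 40.00).
flange: A = 210 × 40 = 8400.00, centroid at (105.00, 100.00).
ΣA = 10800.00 mm²
ΣAx̄ = (2400.00)(105.00) + (8400.00)(105.00) = 1134000.00 mm³
ΣAȳ = (2400.00)(40.00) + (8400.00)(100.00) = 936000.00 mm³
x̄ = 1134000.00 / 10800.00 = 105.00 mm
ȳ = 936000.00 / 10800.00 = 86.67 mm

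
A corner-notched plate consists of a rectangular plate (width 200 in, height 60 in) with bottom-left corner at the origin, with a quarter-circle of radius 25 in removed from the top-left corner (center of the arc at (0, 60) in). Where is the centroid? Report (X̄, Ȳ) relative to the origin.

X̄ = 103.81 in, Ȳ = 29.17 in

plate: A = 200 × 60 = 12000.00, centroid at (100.00, 30.00).
removed quarter-circle: A = −¼π·25² = -490.87, centroid at (10.61, 49.39).
ΣA = 11509.13 in²
ΣAX̄ = (12000.00)(100.00) + (-490.87)(10.61) = 1194791.67 in³
ΣAȲ = (12000.00)(30.00) + (-490.87)(49.39) = 335755.90 in³
X̄ = 1194791.67 / 11509.13 = 103.81 in
Ȳ = 335755.90 / 11509.13 = 29.17 in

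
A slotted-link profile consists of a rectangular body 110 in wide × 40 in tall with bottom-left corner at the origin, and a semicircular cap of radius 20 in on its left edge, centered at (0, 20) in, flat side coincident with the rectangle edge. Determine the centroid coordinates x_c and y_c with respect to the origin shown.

rectangular body: A = 110 × 40 = 4400.00, centroid at (55.00, 20.00).
semicircular end: A = ½π·20² = 628.32, centroid at (-8.49, 20.00).
ΣA = 5028.32 in², ΣAx_c = 236666.67 in³, ΣAy_c = 100566.37 in³.
x_c = 236666.67/5028.32 = 47.07 in; y_c = 100566.37/5028.32 = 20.00 in.

x_c = 47.07 in, y_c = 20.00 in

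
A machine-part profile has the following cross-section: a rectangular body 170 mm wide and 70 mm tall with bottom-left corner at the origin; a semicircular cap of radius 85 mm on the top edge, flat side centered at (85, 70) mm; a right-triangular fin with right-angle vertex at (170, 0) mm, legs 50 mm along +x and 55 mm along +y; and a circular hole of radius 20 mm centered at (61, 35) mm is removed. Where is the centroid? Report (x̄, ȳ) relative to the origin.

rectangular body: A = 170 × 70 = 11900.00, centroid at (85.00, 35.00).
semicircular top: A = ½π·85² = 11349.00, centroid at (85.00, 106.08).
triangular fin: A = ½·50·55 = 1375.00, centroid at (186.67, 18.33).
hole: A = −π·20² = -1256.64, centroid at (61.00, 35.00).
ΣA = 23367.37 mm²
ΣAx̄ = (11900.00)(85.00) + (11349.00)(85.00) + (1375.00)(186.67) + (-1256.64)(61.00) = 2156177.10 mm³
ΣAȳ = (11900.00)(35.00) + (11349.00)(106.08) + (1375.00)(18.33) + (-1256.64)(35.00) = 1601572.95 mm³
x̄ = 2156177.10 / 23367.37 = 92.27 mm
ȳ = 1601572.95 / 23367.37 = 68.54 mm

x̄ = 92.27 mm, ȳ = 68.54 mm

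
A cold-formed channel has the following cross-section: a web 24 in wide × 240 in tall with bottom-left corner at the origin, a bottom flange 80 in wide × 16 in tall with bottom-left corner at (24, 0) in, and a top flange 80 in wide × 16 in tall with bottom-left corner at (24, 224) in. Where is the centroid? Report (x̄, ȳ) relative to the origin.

x̄ = 28.00 in, ȳ = 120.00 in

Part | A | x̄ᵢ | ȳᵢ | A·x̄ᵢ | A·ȳᵢ
web | 5760.00 | 12.00 | 120.00 | 69120.00 | 691200.00
bottom flange | 1280.00 | 64.00 | 8.00 | 81920.00 | 10240.00
top flange | 1280.00 | 64.00 | 232.00 | 81920.00 | 296960.00
Σ | 8320.00 |  |  | 232960.00 | 998400.00
x̄ = 232960.00 / 8320.00 = 28.00 in
ȳ = 998400.00 / 8320.00 = 120.00 in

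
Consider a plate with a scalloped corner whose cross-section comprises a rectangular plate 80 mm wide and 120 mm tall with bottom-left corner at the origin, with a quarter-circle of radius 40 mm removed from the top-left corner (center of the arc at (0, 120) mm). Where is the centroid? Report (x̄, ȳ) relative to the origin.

Part | A | x̄ᵢ | ȳᵢ | A·x̄ᵢ | A·ȳᵢ
plate | 9600.00 | 40.00 | 60.00 | 384000.00 | 576000.00
removed quarter-circle | -1256.64 | 16.98 | 103.02 | -21333.33 | -129463.11
Σ | 8343.36 |  |  | 362666.67 | 446536.89
x̄ = 362666.67 / 8343.36 = 43.47 mm
ȳ = 446536.89 / 8343.36 = 53.52 mm

x̄ = 43.47 mm, ȳ = 53.52 mm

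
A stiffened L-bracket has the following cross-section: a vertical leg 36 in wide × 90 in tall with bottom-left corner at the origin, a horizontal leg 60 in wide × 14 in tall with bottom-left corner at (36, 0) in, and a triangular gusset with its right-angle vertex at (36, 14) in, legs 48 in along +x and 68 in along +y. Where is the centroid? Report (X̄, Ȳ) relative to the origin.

X̄ = 34.77 in, Ȳ = 37.03 in

vertical leg: A = 36 × 90 = 3240.00, centroid at (18.00, 45.00).
horizontal leg: A = 60 × 14 = 840.00, centroid at (66.00, 7.00).
gusset: A = ½·48·68 = 1632.00, centroid at (52.00, 36.67).
ΣA = 5712.00 in², ΣAX̄ = 198624.00 in³, ΣAȲ = 211520.00 in³.
X̄ = 198624.00/5712.00 = 34.77 in; Ȳ = 211520.00/5712.00 = 37.03 in.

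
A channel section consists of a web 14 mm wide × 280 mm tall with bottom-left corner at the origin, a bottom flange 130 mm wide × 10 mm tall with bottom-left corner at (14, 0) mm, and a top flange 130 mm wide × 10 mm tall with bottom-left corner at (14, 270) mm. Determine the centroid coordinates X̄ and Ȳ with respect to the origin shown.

web: A = 14 × 280 = 3920.00, centroid at (7.00, 140.00).
bottom flange: A = 130 × 10 = 1300.00, centroid at (79.00, 5.00).
top flange: A = 130 × 10 = 1300.00, centroid at (79.00, 275.00).
ΣA = 6520.00 mm²
ΣAX̄ = (3920.00)(7.00) + (1300.00)(79.00) + (1300.00)(79.00) = 232840.00 mm³
ΣAȲ = (3920.00)(140.00) + (1300.00)(5.00) + (1300.00)(275.00) = 912800.00 mm³
X̄ = 232840.00 / 6520.00 = 35.71 mm
Ȳ = 912800.00 / 6520.00 = 140.00 mm

X̄ = 35.71 mm, Ȳ = 140.00 mm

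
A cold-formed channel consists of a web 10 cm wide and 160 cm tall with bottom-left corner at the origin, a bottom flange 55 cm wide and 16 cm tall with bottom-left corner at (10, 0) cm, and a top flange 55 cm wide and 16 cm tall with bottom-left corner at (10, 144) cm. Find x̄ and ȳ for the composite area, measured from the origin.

Part | A | x̄ᵢ | ȳᵢ | A·x̄ᵢ | A·ȳᵢ
web | 1600.00 | 5.00 | 80.00 | 8000.00 | 128000.00
bottom flange | 880.00 | 37.50 | 8.00 | 33000.00 | 7040.00
top flange | 880.00 | 37.50 | 152.00 | 33000.00 | 133760.00
Σ | 3360.00 |  |  | 74000.00 | 268800.00
x̄ = 74000.00 / 3360.00 = 22.02 cm
ȳ = 268800.00 / 3360.00 = 80.00 cm

x̄ = 22.02 cm, ȳ = 80.00 cm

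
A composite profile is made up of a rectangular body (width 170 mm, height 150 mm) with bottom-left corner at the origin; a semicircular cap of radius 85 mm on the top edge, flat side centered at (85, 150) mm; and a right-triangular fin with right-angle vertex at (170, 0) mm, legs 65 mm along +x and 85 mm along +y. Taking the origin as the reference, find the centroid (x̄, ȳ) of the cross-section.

x̄ = 92.44 mm, ȳ = 103.57 mm

Part | A | x̄ᵢ | ȳᵢ | A·x̄ᵢ | A·ȳᵢ
rectangular body | 25500.00 | 85.00 | 75.00 | 2167500.00 | 1912500.00
semicircular top | 11349.00 | 85.00 | 186.08 | 964665.29 | 2111767.19
triangular fin | 2762.50 | 191.67 | 28.33 | 529479.17 | 78270.83
Σ | 39611.50 |  |  | 3661644.46 | 4102538.02
x̄ = 3661644.46 / 39611.50 = 92.44 mm
ȳ = 4102538.02 / 39611.50 = 103.57 mm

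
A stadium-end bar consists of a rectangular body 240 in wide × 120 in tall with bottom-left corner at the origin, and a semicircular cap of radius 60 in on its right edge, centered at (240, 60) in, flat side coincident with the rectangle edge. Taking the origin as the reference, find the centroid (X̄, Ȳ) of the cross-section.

Part | A | x̄ᵢ | ȳᵢ | A·x̄ᵢ | A·ȳᵢ
rectangular body | 28800.00 | 120.00 | 60.00 | 3456000.00 | 1728000.00
semicircular end | 5654.87 | 265.46 | 60.00 | 1501168.03 | 339292.01
Σ | 34454.87 |  |  | 4957168.03 | 2067292.01
X̄ = 4957168.03 / 34454.87 = 143.87 in
Ȳ = 2067292.01 / 34454.87 = 60.00 in

X̄ = 143.87 in, Ȳ = 60.00 in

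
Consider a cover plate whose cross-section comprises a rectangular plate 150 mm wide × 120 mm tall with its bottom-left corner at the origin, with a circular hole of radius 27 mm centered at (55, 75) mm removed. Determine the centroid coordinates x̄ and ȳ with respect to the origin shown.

x̄ = 77.92 mm, ȳ = 57.81 mm

plate: A = 150 × 120 = 18000.00, centroid at (75.00, 60.00).
hole: A = −π·27² = -2290.22, centroid at (55.00, 75.00).
ΣA = 15709.78 mm², ΣAx̄ = 1224037.84 mm³, ΣAȳ = 908233.42 mm³.
x̄ = 1224037.84/15709.78 = 77.92 mm; ȳ = 908233.42/15709.78 = 57.81 mm.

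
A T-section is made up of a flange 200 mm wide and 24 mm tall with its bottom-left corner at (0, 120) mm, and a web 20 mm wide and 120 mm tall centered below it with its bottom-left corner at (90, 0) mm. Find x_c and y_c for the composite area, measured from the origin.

web: A = 20 × 120 = 2400.00, centroid at (100.00, 60.00).
flange: A = 200 × 24 = 4800.00, centroid at (100.00, 132.00).
ΣA = 7200.00 mm², ΣAx_c = 720000.00 mm³, ΣAy_c = 777600.00 mm³.
x_c = 720000.00/7200.00 = 100.00 mm; y_c = 777600.00/7200.00 = 108.00 mm.

x_c = 100.00 mm, y_c = 108.00 mm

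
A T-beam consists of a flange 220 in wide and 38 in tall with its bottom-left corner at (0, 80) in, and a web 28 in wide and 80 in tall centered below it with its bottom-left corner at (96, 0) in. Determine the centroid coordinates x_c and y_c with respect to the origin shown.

Part | A | x̄ᵢ | ȳᵢ | A·x̄ᵢ | A·ȳᵢ
web | 2240.00 | 110.00 | 40.00 | 246400.00 | 89600.00
flange | 8360.00 | 110.00 | 99.00 | 919600.00 | 827640.00
Σ | 10600.00 |  |  | 1166000.00 | 917240.00
x_c = 1166000.00 / 10600.00 = 110.00 in
y_c = 917240.00 / 10600.00 = 86.53 in

x_c = 110.00 in, y_c = 86.53 in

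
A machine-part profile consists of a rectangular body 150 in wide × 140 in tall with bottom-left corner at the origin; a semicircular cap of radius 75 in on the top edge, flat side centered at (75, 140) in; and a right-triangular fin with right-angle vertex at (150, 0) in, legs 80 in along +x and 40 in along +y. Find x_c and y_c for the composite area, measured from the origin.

x_c = 80.17 in, y_c = 95.74 in

Part | A | x̄ᵢ | ȳᵢ | A·x̄ᵢ | A·ȳᵢ
rectangular body | 21000.00 | 75.00 | 70.00 | 1575000.00 | 1470000.00
semicircular top | 8835.73 | 75.00 | 171.83 | 662679.70 | 1518252.11
triangular fin | 1600.00 | 176.67 | 13.33 | 282666.67 | 21333.33
Σ | 31435.73 |  |  | 2520346.37 | 3009585.44
x_c = 2520346.37 / 31435.73 = 80.17 in
y_c = 3009585.44 / 31435.73 = 95.74 in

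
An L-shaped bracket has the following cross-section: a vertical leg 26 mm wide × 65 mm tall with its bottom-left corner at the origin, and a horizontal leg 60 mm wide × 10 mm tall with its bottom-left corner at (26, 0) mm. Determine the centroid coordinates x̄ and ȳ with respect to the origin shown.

x̄ = 24.27 mm, ȳ = 25.29 mm

Part | A | x̄ᵢ | ȳᵢ | A·x̄ᵢ | A·ȳᵢ
vertical leg | 1690.00 | 13.00 | 32.50 | 21970.00 | 54925.00
horizontal leg | 600.00 | 56.00 | 5.00 | 33600.00 | 3000.00
Σ | 2290.00 |  |  | 55570.00 | 57925.00
x̄ = 55570.00 / 2290.00 = 24.27 mm
ȳ = 57925.00 / 2290.00 = 25.29 mm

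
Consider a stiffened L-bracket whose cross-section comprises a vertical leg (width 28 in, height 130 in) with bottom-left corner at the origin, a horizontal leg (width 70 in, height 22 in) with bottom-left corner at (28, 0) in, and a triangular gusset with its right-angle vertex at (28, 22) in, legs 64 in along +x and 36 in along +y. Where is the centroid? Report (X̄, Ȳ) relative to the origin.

vertical leg: A = 28 × 130 = 3640.00, centroid at (14.00, 65.00).
horizontal leg: A = 70 × 22 = 1540.00, centroid at (63.00, 11.00).
gusset: A = ½·64·36 = 1152.00, centroid at (49.33, 34.00).
ΣA = 6332.00 in², ΣAX̄ = 204812.00 in³, ΣAȲ = 292708.00 in³.
X̄ = 204812.00/6332.00 = 32.35 in; Ȳ = 292708.00/6332.00 = 46.23 in.

X̄ = 32.35 in, Ȳ = 46.23 in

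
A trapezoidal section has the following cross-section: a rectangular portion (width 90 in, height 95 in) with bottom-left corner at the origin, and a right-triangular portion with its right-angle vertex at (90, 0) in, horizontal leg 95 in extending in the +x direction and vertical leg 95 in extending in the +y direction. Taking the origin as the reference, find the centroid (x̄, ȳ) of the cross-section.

Part | A | x̄ᵢ | ȳᵢ | A·x̄ᵢ | A·ȳᵢ
rectangular portion | 8550.00 | 45.00 | 47.50 | 384750.00 | 406125.00
triangular portion | 4512.50 | 121.67 | 31.67 | 549020.83 | 142895.83
Σ | 13062.50 |  |  | 933770.83 | 549020.83
x̄ = 933770.83 / 13062.50 = 71.48 in
ȳ = 549020.83 / 13062.50 = 42.03 in

x̄ = 71.48 in, ȳ = 42.03 in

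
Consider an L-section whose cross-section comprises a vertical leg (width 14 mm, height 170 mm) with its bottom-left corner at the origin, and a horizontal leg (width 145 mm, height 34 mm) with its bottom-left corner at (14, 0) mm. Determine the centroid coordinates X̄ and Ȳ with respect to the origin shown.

X̄ = 60.62 mm, Ȳ = 39.14 mm

Part | A | x̄ᵢ | ȳᵢ | A·x̄ᵢ | A·ȳᵢ
vertical leg | 2380.00 | 7.00 | 85.00 | 16660.00 | 202300.00
horizontal leg | 4930.00 | 86.50 | 17.00 | 426445.00 | 83810.00
Σ | 7310.00 |  |  | 443105.00 | 286110.00
X̄ = 443105.00 / 7310.00 = 60.62 mm
Ȳ = 286110.00 / 7310.00 = 39.14 mm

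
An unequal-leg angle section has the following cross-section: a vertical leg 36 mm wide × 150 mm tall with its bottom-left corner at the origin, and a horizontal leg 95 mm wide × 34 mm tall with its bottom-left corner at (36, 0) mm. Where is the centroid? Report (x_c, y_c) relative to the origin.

Part | A | x̄ᵢ | ȳᵢ | A·x̄ᵢ | A·ȳᵢ
vertical leg | 5400.00 | 18.00 | 75.00 | 97200.00 | 405000.00
horizontal leg | 3230.00 | 83.50 | 17.00 | 269705.00 | 54910.00
Σ | 8630.00 |  |  | 366905.00 | 459910.00
x_c = 366905.00 / 8630.00 = 42.52 mm
y_c = 459910.00 / 8630.00 = 53.29 mm

x_c = 42.52 mm, y_c = 53.29 mm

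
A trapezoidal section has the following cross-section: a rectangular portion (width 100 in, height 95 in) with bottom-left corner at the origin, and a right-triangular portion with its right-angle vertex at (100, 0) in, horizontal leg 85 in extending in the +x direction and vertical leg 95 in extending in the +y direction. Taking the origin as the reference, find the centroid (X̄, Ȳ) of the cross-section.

rectangular portion: A = 100 × 95 = 9500.00, centroid at (50.00, 47.50).
triangular portion: A = ½·85·95 = 4037.50, centroid at (128.33, 31.67).
ΣA = 13537.50 in²
ΣAX̄ = (9500.00)(50.00) + (4037.50)(128.33) = 993145.83 in³
ΣAȲ = (9500.00)(47.50) + (4037.50)(31.67) = 579104.17 in³
X̄ = 993145.83 / 13537.50 = 73.36 in
Ȳ = 579104.17 / 13537.50 = 42.78 in

X̄ = 73.36 in, Ȳ = 42.78 in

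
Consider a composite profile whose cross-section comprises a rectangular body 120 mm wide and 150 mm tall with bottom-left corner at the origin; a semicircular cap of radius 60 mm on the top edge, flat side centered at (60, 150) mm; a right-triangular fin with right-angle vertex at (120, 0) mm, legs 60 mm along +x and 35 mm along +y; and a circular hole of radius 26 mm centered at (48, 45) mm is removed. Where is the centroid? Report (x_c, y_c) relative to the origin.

rectangular body: A = 120 × 150 = 18000.00, centroid at (60.00, 75.00).
semicircular top: A = ½π·60² = 5654.87, centroid at (60.00, 175.46).
triangular fin: A = ½·60·35 = 1050.00, centroid at (140.00, 11.67).
hole: A = −π·26² = -2123.72, centroid at (48.00, 45.00).
ΣA = 22581.15 mm²
ΣAx_c = (18000.00)(60.00) + (5654.87)(60.00) + (1050.00)(140.00) + (-2123.72)(48.00) = 1464353.61 mm³
ΣAy_c = (18000.00)(75.00) + (5654.87)(175.46) + (1050.00)(11.67) + (-2123.72)(45.00) = 2258912.77 mm³
x_c = 1464353.61 / 22581.15 = 64.85 mm
y_c = 2258912.77 / 22581.15 = 100.04 mm

x_c = 64.85 mm, y_c = 100.04 mm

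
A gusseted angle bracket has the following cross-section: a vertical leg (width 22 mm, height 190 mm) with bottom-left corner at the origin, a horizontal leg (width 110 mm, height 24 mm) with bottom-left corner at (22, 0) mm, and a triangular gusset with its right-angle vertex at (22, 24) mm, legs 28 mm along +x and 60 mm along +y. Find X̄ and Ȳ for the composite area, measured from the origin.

X̄ = 35.98 mm, Ȳ = 60.80 mm

vertical leg: A = 22 × 190 = 4180.00, centroid at (11.00, 95.00).
horizontal leg: A = 110 × 24 = 2640.00, centroid at (77.00, 12.00).
gusset: A = ½·28·60 = 840.00, centroid at (31.33, 44.00).
ΣA = 7660.00 mm², ΣAX̄ = 275580.00 mm³, ΣAȲ = 465740.00 mm³.
X̄ = 275580.00/7660.00 = 35.98 mm; Ȳ = 465740.00/7660.00 = 60.80 mm.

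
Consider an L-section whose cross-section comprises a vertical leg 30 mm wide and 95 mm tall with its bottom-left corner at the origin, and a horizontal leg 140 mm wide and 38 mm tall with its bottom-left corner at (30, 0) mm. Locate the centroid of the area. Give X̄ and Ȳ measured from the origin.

X̄ = 70.35 mm, Ȳ = 28.94 mm

vertical leg: A = 30 × 95 = 2850.00, centroid at (15.00, 47.50).
horizontal leg: A = 140 × 38 = 5320.00, centroid at (100.00, 19.00).
ΣA = 8170.00 mm², ΣAX̄ = 574750.00 mm³, ΣAȲ = 236455.00 mm³.
X̄ = 574750.00/8170.00 = 70.35 mm; Ȳ = 236455.00/8170.00 = 28.94 mm.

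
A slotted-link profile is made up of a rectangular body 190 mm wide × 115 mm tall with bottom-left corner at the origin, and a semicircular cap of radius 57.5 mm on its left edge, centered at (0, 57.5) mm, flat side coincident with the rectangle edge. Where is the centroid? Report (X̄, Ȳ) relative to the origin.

rectangular body: A = 190 × 115 = 21850.00, centroid at (95.00, 57.50).
semicircular end: A = ½π·57.5² = 5193.45, centroid at (-24.40, 57.50).
ΣA = 27043.45 mm², ΣAX̄ = 1949010.42 mm³, ΣAȲ = 1554998.11 mm³.
X̄ = 1949010.42/27043.45 = 72.07 mm; Ȳ = 1554998.11/27043.45 = 57.50 mm.

X̄ = 72.07 mm, Ȳ = 57.50 mm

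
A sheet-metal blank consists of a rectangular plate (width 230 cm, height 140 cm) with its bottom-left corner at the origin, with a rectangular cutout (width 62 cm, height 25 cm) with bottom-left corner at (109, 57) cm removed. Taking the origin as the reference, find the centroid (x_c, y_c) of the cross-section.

plate: A = 230 × 140 = 32200.00, centroid at (115.00, 70.00).
hole: A = −(62 × 25) = -1550.00, centroid at (140.00, 69.50).
ΣA = 30650.00 cm², ΣAx_c = 3486000.00 cm³, ΣAy_c = 2146275.00 cm³.
x_c = 3486000.00/30650.00 = 113.74 cm; y_c = 2146275.00/30650.00 = 70.03 cm.

x_c = 113.74 cm, y_c = 70.03 cm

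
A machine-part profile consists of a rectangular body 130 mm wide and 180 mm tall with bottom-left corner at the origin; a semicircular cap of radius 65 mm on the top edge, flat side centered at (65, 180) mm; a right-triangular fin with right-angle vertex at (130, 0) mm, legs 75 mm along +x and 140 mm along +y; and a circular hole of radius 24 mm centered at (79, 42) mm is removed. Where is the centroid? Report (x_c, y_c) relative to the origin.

rectangular body: A = 130 × 180 = 23400.00, centroid at (65.00, 90.00).
semicircular top: A = ½π·65² = 6636.61, centroid at (65.00, 207.59).
triangular fin: A = ½·75·140 = 5250.00, centroid at (155.00, 46.67).
hole: A = −π·24² = -1809.56, centroid at (79.00, 42.00).
ΣA = 33477.06 mm²
ΣAx_c = (23400.00)(65.00) + (6636.61)(65.00) + (5250.00)(155.00) + (-1809.56)(79.00) = 2623174.91 mm³
ΣAy_c = (23400.00)(90.00) + (6636.61)(207.59) + (5250.00)(46.67) + (-1809.56)(42.00) = 3652672.53 mm³
x_c = 2623174.91 / 33477.06 = 78.36 mm
y_c = 3652672.53 / 33477.06 = 109.11 mm

x_c = 78.36 mm, y_c = 109.11 mm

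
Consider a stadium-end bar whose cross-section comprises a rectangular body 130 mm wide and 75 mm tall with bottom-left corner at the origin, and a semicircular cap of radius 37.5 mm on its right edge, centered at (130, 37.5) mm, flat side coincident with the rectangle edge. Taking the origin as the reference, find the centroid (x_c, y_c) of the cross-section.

x_c = 79.95 mm, y_c = 37.50 mm

rectangular body: A = 130 × 75 = 9750.00, centroid at (65.00, 37.50).
semicircular end: A = ½π·37.5² = 2208.93, centroid at (145.92, 37.50).
ΣA = 11958.93 mm², ΣAx_c = 956067.45 mm³, ΣAy_c = 448459.96 mm³.
x_c = 956067.45/11958.93 = 79.95 mm; y_c = 448459.96/11958.93 = 37.50 mm.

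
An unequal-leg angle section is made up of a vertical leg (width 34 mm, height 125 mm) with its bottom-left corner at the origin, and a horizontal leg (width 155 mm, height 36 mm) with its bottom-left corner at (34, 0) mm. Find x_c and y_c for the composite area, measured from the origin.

x_c = 70.64 mm, y_c = 37.24 mm

vertical leg: A = 34 × 125 = 4250.00, centroid at (17.00, 62.50).
horizontal leg: A = 155 × 36 = 5580.00, centroid at (111.50, 18.00).
ΣA = 9830.00 mm²
ΣAx_c = (4250.00)(17.00) + (5580.00)(111.50) = 694420.00 mm³
ΣAy_c = (4250.00)(62.50) + (5580.00)(18.00) = 366065.00 mm³
x_c = 694420.00 / 9830.00 = 70.64 mm
y_c = 366065.00 / 9830.00 = 37.24 mm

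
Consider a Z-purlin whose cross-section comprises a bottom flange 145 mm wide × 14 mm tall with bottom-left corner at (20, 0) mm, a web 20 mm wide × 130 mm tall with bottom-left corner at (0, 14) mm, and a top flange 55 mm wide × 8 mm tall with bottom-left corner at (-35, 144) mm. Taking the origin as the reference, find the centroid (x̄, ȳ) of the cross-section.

bottom flange: A = 145 × 14 = 2030.00, centroid at (92.50, 7.00).
web: A = 20 × 130 = 2600.00, centroid at (10.00, 79.00).
top flange: A = 55 × 8 = 440.00, centroid at (-7.50, 148.00).
ΣA = 5070.00 mm², ΣAx̄ = 210475.00 mm³, ΣAȳ = 284730.00 mm³.
x̄ = 210475.00/5070.00 = 41.51 mm; ȳ = 284730.00/5070.00 = 56.16 mm.

x̄ = 41.51 mm, ȳ = 56.16 mm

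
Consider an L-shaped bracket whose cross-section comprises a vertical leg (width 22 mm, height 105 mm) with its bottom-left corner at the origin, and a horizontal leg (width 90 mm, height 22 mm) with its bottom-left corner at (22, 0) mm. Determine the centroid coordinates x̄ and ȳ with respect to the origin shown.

x̄ = 36.85 mm, ȳ = 33.35 mm

vertical leg: A = 22 × 105 = 2310.00, centroid at (11.00, 52.50).
horizontal leg: A = 90 × 22 = 1980.00, centroid at (67.00, 11.00).
ΣA = 4290.00 mm²
ΣAx̄ = (2310.00)(11.00) + (1980.00)(67.00) = 158070.00 mm³
ΣAȳ = (2310.00)(52.50) + (1980.00)(11.00) = 143055.00 mm³
x̄ = 158070.00 / 4290.00 = 36.85 mm
ȳ = 143055.00 / 4290.00 = 33.35 mm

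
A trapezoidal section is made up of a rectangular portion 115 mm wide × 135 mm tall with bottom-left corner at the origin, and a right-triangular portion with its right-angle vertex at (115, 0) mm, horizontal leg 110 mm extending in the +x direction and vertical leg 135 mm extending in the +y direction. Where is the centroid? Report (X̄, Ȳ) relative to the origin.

rectangular portion: A = 115 × 135 = 15525.00, centroid at (57.50, 67.50).
triangular portion: A = ½·110·135 = 7425.00, centroid at (151.67, 45.00).
ΣA = 22950.00 mm²
ΣAX̄ = (15525.00)(57.50) + (7425.00)(151.67) = 2018812.50 mm³
ΣAȲ = (15525.00)(67.50) + (7425.00)(45.00) = 1382062.50 mm³
X̄ = 2018812.50 / 22950.00 = 87.97 mm
Ȳ = 1382062.50 / 22950.00 = 60.22 mm

X̄ = 87.97 mm, Ȳ = 60.22 mm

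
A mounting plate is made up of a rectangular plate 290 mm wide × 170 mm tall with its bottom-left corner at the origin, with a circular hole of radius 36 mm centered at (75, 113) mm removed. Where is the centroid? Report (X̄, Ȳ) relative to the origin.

X̄ = 151.30 mm, Ȳ = 82.48 mm

plate: A = 290 × 170 = 49300.00, centroid at (145.00, 85.00).
hole: A = −π·36² = -4071.50, centroid at (75.00, 113.00).
ΣA = 45228.50 mm²
ΣAX̄ = (49300.00)(145.00) + (-4071.50)(75.00) = 6843137.19 mm³
ΣAȲ = (49300.00)(85.00) + (-4071.50)(113.00) = 3730420.04 mm³
X̄ = 6843137.19 / 45228.50 = 151.30 mm
Ȳ = 3730420.04 / 45228.50 = 82.48 mm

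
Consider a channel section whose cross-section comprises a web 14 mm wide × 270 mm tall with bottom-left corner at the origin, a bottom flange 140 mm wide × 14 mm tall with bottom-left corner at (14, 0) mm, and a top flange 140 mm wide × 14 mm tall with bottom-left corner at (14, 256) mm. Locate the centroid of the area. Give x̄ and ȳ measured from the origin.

x̄ = 46.20 mm, ȳ = 135.00 mm

web: A = 14 × 270 = 3780.00, centroid at (7.00, 135.00).
bottom flange: A = 140 × 14 = 1960.00, centroid at (84.00, 7.00).
top flange: A = 140 × 14 = 1960.00, centroid at (84.00, 263.00).
ΣA = 7700.00 mm²
ΣAx̄ = (3780.00)(7.00) + (1960.00)(84.00) + (1960.00)(84.00) = 355740.00 mm³
ΣAȳ = (3780.00)(135.00) + (1960.00)(7.00) + (1960.00)(263.00) = 1039500.00 mm³
x̄ = 355740.00 / 7700.00 = 46.20 mm
ȳ = 1039500.00 / 7700.00 = 135.00 mm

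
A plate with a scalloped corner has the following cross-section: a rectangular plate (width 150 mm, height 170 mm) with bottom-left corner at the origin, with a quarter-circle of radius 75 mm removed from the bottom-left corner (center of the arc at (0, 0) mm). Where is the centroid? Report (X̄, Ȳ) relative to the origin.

X̄ = 84.05 mm, Ȳ = 96.14 mm

plate: A = 150 × 170 = 25500.00, centroid at (75.00, 85.00).
removed quarter-circle: A = −¼π·75² = -4417.86, centroid at (31.83, 31.83).
ΣA = 21082.14 mm², ΣAX̄ = 1771875.00 mm³, ΣAȲ = 2026875.00 mm³.
X̄ = 1771875.00/21082.14 = 84.05 mm; Ȳ = 2026875.00/21082.14 = 96.14 mm.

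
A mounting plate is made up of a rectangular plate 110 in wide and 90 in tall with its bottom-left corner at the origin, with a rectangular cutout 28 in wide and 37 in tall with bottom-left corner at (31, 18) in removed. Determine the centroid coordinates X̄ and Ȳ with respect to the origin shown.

X̄ = 56.17 in, Ȳ = 45.99 in

Part | A | x̄ᵢ | ȳᵢ | A·x̄ᵢ | A·ȳᵢ
plate | 9900.00 | 55.00 | 45.00 | 544500.00 | 445500.00
hole | -1036.00 | 45.00 | 36.50 | -46620.00 | -37814.00
Σ | 8864.00 |  |  | 497880.00 | 407686.00
X̄ = 497880.00 / 8864.00 = 56.17 in
Ȳ = 407686.00 / 8864.00 = 45.99 in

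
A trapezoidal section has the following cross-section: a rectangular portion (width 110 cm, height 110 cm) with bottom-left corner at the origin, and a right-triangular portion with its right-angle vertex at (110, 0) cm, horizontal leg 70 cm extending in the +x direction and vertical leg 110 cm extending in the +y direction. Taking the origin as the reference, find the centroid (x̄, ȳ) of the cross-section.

Part | A | x̄ᵢ | ȳᵢ | A·x̄ᵢ | A·ȳᵢ
rectangular portion | 12100.00 | 55.00 | 55.00 | 665500.00 | 665500.00
triangular portion | 3850.00 | 133.33 | 36.67 | 513333.33 | 141166.67
Σ | 15950.00 |  |  | 1178833.33 | 806666.67
x̄ = 1178833.33 / 15950.00 = 73.91 cm
ȳ = 806666.67 / 15950.00 = 50.57 cm

x̄ = 73.91 cm, ȳ = 50.57 cm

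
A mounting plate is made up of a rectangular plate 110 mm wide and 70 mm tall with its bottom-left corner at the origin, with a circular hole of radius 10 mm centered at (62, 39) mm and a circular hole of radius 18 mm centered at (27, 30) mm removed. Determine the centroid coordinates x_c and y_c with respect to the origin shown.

plate: A = 110 × 70 = 7700.00, centroid at (55.00, 35.00).
hole 1: A = −π·10² = -314.16, centroid at (62.00, 39.00).
hole 2: A = −π·18² = -1017.88, centroid at (27.00, 30.00).
ΣA = 6367.96 mm², ΣAx_c = 376539.47 mm³, ΣAy_c = 226711.51 mm³.
x_c = 376539.47/6367.96 = 59.13 mm; y_c = 226711.51/6367.96 = 35.60 mm.

x_c = 59.13 mm, y_c = 35.60 mm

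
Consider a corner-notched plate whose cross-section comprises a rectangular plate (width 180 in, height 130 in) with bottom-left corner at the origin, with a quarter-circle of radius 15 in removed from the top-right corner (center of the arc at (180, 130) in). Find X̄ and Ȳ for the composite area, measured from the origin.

plate: A = 180 × 130 = 23400.00, centroid at (90.00, 65.00).
removed quarter-circle: A = −¼π·15² = -176.71, centroid at (173.63, 123.63).
ΣA = 23223.29 in²
ΣAX̄ = (23400.00)(90.00) + (-176.71)(173.63) = 2075316.37 in³
ΣAȲ = (23400.00)(65.00) + (-176.71)(123.63) = 1499152.10 in³
X̄ = 2075316.37 / 23223.29 = 89.36 in
Ȳ = 1499152.10 / 23223.29 = 64.55 in

X̄ = 89.36 in, Ȳ = 64.55 in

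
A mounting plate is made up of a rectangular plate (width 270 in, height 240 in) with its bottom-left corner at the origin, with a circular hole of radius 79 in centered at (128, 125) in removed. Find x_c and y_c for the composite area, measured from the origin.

x_c = 138.04 in, y_c = 117.83 in

plate: A = 270 × 240 = 64800.00, centroid at (135.00, 120.00).
hole: A = −π·79² = -19606.68, centroid at (128.00, 125.00).
ΣA = 45193.32 in²
ΣAx_c = (64800.00)(135.00) + (-19606.68)(128.00) = 6238344.99 in³
ΣAy_c = (64800.00)(120.00) + (-19606.68)(125.00) = 5325165.03 in³
x_c = 6238344.99 / 45193.32 = 138.04 in
y_c = 5325165.03 / 45193.32 = 117.83 in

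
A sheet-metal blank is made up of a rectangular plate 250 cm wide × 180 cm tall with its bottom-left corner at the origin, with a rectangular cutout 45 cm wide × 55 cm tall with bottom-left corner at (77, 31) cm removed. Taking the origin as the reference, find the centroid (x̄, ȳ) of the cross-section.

plate: A = 250 × 180 = 45000.00, centroid at (125.00, 90.00).
hole: A = −(45 × 55) = -2475.00, centroid at (99.50, 58.50).
ΣA = 42525.00 cm², ΣAx̄ = 5378737.50 cm³, ΣAȳ = 3905212.50 cm³.
x̄ = 5378737.50/42525.00 = 126.48 cm; ȳ = 3905212.50/42525.00 = 91.83 cm.

x̄ = 126.48 cm, ȳ = 91.83 cm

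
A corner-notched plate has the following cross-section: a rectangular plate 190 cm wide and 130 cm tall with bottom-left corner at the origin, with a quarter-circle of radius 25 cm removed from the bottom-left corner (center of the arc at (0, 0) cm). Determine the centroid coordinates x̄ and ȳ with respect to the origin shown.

Part | A | x̄ᵢ | ȳᵢ | A·x̄ᵢ | A·ȳᵢ
plate | 24700.00 | 95.00 | 65.00 | 2346500.00 | 1605500.00
removed quarter-circle | -490.87 | 10.61 | 10.61 | -5208.33 | -5208.33
Σ | 24209.13 |  |  | 2341291.67 | 1600291.67
x̄ = 2341291.67 / 24209.13 = 96.71 cm
ȳ = 1600291.67 / 24209.13 = 66.10 cm

x̄ = 96.71 cm, ȳ = 66.10 cm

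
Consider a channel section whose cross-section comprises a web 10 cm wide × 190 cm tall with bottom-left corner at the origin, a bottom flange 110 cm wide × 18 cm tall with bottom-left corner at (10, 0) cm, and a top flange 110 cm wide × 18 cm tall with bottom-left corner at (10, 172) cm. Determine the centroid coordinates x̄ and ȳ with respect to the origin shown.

web: A = 10 × 190 = 1900.00, centroid at (5.00, 95.00).
bottom flange: A = 110 × 18 = 1980.00, centroid at (65.00, 9.00).
top flange: A = 110 × 18 = 1980.00, centroid at (65.00, 181.00).
ΣA = 5860.00 cm², ΣAx̄ = 266900.00 cm³, ΣAȳ = 556700.00 cm³.
x̄ = 266900.00/5860.00 = 45.55 cm; ȳ = 556700.00/5860.00 = 95.00 cm.

x̄ = 45.55 cm, ȳ = 95.00 cm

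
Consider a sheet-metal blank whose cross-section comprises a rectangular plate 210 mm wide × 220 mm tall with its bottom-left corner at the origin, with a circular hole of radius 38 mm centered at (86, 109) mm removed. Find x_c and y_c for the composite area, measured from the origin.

x_c = 107.07 mm, y_c = 110.11 mm

Part | A | x̄ᵢ | ȳᵢ | A·x̄ᵢ | A·ȳᵢ
plate | 46200.00 | 105.00 | 110.00 | 4851000.00 | 5082000.00
hole | -4536.46 | 86.00 | 109.00 | -390135.54 | -494474.12
Σ | 41663.54 |  |  | 4460864.46 | 4587525.88
x_c = 4460864.46 / 41663.54 = 107.07 mm
y_c = 4587525.88 / 41663.54 = 110.11 mm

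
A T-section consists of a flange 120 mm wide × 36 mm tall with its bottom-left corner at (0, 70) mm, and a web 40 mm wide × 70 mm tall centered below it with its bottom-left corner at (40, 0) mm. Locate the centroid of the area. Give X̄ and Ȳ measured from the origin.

Part | A | x̄ᵢ | ȳᵢ | A·x̄ᵢ | A·ȳᵢ
web | 2800.00 | 60.00 | 35.00 | 168000.00 | 98000.00
flange | 4320.00 | 60.00 | 88.00 | 259200.00 | 380160.00
Σ | 7120.00 |  |  | 427200.00 | 478160.00
X̄ = 427200.00 / 7120.00 = 60.00 mm
Ȳ = 478160.00 / 7120.00 = 67.16 mm

X̄ = 60.00 mm, Ȳ = 67.16 mm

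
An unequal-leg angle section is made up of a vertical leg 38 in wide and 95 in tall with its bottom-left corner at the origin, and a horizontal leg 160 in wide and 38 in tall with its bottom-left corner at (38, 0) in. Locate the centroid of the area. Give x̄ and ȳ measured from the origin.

vertical leg: A = 38 × 95 = 3610.00, centroid at (19.00, 47.50).
horizontal leg: A = 160 × 38 = 6080.00, centroid at (118.00, 19.00).
ΣA = 9690.00 in²
ΣAx̄ = (3610.00)(19.00) + (6080.00)(118.00) = 786030.00 in³
ΣAȳ = (3610.00)(47.50) + (6080.00)(19.00) = 286995.00 in³
x̄ = 786030.00 / 9690.00 = 81.12 in
ȳ = 286995.00 / 9690.00 = 29.62 in

x̄ = 81.12 in, ȳ = 29.62 in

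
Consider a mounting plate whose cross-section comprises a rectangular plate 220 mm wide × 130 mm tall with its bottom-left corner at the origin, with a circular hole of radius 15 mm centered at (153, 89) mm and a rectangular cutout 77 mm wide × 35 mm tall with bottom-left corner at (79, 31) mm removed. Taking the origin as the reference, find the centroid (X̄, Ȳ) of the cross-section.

X̄ = 107.99 mm, Ȳ = 66.09 mm

plate: A = 220 × 130 = 28600.00, centroid at (110.00, 65.00).
hole 1: A = −π·15² = -706.86, centroid at (153.00, 89.00).
hole 2: A = −(77 × 35) = -2695.00, centroid at (117.50, 48.50).
ΣA = 25198.14 mm²
ΣAX̄ = (28600.00)(110.00) + (-706.86)(153.00) + (-2695.00)(117.50) = 2721188.17 mm³
ΣAȲ = (28600.00)(65.00) + (-706.86)(89.00) + (-2695.00)(48.50) = 1665382.11 mm³
X̄ = 2721188.17 / 25198.14 = 107.99 mm
Ȳ = 1665382.11 / 25198.14 = 66.09 mm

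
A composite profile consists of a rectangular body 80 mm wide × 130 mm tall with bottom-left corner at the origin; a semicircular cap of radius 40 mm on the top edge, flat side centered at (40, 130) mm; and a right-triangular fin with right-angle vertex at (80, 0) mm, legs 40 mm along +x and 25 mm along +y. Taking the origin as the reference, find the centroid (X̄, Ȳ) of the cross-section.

X̄ = 41.99 mm, Ȳ = 78.25 mm

Part | A | x̄ᵢ | ȳᵢ | A·x̄ᵢ | A·ȳᵢ
rectangular body | 10400.00 | 40.00 | 65.00 | 416000.00 | 676000.00
semicircular top | 2513.27 | 40.00 | 146.98 | 100530.96 | 369392.30
triangular fin | 500.00 | 93.33 | 8.33 | 46666.67 | 4166.67
Σ | 13413.27 |  |  | 563197.63 | 1049558.97
X̄ = 563197.63 / 13413.27 = 41.99 mm
Ȳ = 1049558.97 / 13413.27 = 78.25 mm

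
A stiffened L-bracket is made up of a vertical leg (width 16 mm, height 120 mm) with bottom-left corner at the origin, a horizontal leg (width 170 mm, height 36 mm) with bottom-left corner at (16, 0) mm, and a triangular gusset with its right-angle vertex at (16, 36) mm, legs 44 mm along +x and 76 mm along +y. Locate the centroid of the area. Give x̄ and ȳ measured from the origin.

vertical leg: A = 16 × 120 = 1920.00, centroid at (8.00, 60.00).
horizontal leg: A = 170 × 36 = 6120.00, centroid at (101.00, 18.00).
gusset: A = ½·44·76 = 1672.00, centroid at (30.67, 61.33).
ΣA = 9712.00 mm², ΣAx̄ = 684754.67 mm³, ΣAȳ = 327909.33 mm³.
x̄ = 684754.67/9712.00 = 70.51 mm; ȳ = 327909.33/9712.00 = 33.76 mm.

x̄ = 70.51 mm, ȳ = 33.76 mm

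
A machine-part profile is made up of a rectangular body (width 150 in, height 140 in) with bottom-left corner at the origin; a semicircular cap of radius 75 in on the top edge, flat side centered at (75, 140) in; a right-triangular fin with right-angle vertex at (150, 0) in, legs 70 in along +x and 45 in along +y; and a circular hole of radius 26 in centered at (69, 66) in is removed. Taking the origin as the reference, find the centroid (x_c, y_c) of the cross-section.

rectangular body: A = 150 × 140 = 21000.00, centroid at (75.00, 70.00).
semicircular top: A = ½π·75² = 8835.73, centroid at (75.00, 171.83).
triangular fin: A = ½·70·45 = 1575.00, centroid at (173.33, 15.00).
hole: A = −π·26² = -2123.72, centroid at (69.00, 66.00).
ΣA = 29287.01 in²
ΣAx_c = (21000.00)(75.00) + (8835.73)(75.00) + (1575.00)(173.33) + (-2123.72)(69.00) = 2364143.25 in³
ΣAy_c = (21000.00)(70.00) + (8835.73)(171.83) + (1575.00)(15.00) + (-2123.72)(66.00) = 2871711.81 in³
x_c = 2364143.25 / 29287.01 = 80.72 in
y_c = 2871711.81 / 29287.01 = 98.05 in

x_c = 80.72 in, y_c = 98.05 in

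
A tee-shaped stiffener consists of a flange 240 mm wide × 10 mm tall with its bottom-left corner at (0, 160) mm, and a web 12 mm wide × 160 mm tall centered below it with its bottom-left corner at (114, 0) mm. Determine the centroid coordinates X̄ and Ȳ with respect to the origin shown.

web: A = 12 × 160 = 1920.00, centroid at (120.00, 80.00).
flange: A = 240 × 10 = 2400.00, centroid at (120.00, 165.00).
ΣA = 4320.00 mm²
ΣAX̄ = (1920.00)(120.00) + (2400.00)(120.00) = 518400.00 mm³
ΣAȲ = (1920.00)(80.00) + (2400.00)(165.00) = 549600.00 mm³
X̄ = 518400.00 / 4320.00 = 120.00 mm
Ȳ = 549600.00 / 4320.00 = 127.22 mm

X̄ = 120.00 mm, Ȳ = 127.22 mm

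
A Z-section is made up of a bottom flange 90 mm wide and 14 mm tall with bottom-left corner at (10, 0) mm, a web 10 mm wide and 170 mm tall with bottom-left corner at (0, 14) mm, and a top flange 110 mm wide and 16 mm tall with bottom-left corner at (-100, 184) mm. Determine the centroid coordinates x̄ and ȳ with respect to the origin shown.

x̄ = -0.30 mm, ȳ = 109.12 mm

Part | A | x̄ᵢ | ȳᵢ | A·x̄ᵢ | A·ȳᵢ
bottom flange | 1260.00 | 55.00 | 7.00 | 69300.00 | 8820.00
web | 1700.00 | 5.00 | 99.00 | 8500.00 | 168300.00
top flange | 1760.00 | -45.00 | 192.00 | -79200.00 | 337920.00
Σ | 4720.00 |  |  | -1400.00 | 515040.00
x̄ = -1400.00 / 4720.00 = -0.30 mm
ȳ = 515040.00 / 4720.00 = 109.12 mm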